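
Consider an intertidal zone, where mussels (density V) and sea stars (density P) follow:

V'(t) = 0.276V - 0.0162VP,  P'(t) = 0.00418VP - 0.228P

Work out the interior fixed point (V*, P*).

V* ≈ 54.5, P* ≈ 17

Set dP/dt = 0 with P > 0: 0.00418V - 0.228 = 0, so V* = 0.228/0.00418 = 54.5.
Set dV/dt = 0 with V > 0: 0.276 - 0.0162P = 0, so P* = 0.276/0.0162 = 17.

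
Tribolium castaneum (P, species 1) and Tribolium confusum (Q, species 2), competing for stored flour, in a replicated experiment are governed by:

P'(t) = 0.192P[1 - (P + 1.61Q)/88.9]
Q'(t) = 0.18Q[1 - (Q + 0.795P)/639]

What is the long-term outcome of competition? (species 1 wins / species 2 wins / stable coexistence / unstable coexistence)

Compare the nullcline intercepts: K1/α12 = 88.9/1.61 = 55.2 < K2 = 639; K2/α21 = 639/0.795 = 804 > K1 = 88.9.
Since the inequalities point opposite ways, species 2 can invade but species 1 cannot.

species 2 excludes species 1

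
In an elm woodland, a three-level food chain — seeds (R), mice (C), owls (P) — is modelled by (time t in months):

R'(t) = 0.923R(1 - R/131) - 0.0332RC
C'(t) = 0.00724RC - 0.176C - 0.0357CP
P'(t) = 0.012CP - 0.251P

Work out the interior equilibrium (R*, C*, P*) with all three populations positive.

From dP/dt = 0: 0.012C* = 0.251, so C* = 20.9.
From dR/dt = 0: 0.923(1 - R*/131) = 0.0332·20.9, giving R* = 131·(1 - 0.752) = 32.4.
From dC/dt = 0: 0.00724·32.4 - 0.176 = 0.0357P*, so P* = 0.0589/0.0357 = 1.65.

R* ≈ 32.4, C* ≈ 20.9, P* ≈ 1.65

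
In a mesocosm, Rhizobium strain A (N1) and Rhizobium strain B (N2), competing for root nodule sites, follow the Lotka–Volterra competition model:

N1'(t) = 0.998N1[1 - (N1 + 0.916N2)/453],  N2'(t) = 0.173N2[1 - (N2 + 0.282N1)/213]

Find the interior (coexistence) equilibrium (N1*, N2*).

N1* ≈ 348, N2* ≈ 115

Setting both brackets to zero gives the nullclines N1 + 0.916N2 = 453 and 0.282N1 + N2 = 213.
Substituting N2 = 213 - 0.282N1 into the first: N1(1 - 0.916·0.282) = 453 - 0.916·213.
So N1* = 258/0.742 = 348, and then N2* = 213 - 0.282·348 = 115.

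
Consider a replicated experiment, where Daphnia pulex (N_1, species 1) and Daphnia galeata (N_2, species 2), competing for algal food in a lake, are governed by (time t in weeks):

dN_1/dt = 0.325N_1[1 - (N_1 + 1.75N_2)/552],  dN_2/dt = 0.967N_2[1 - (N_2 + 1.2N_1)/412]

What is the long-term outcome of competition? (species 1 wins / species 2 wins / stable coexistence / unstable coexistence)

Compare the nullcline intercepts: K1/α12 = 552/1.75 = 315 < K2 = 412; K2/α21 = 412/1.2 = 343 < K1 = 552.
Since both are reversed, neither can invade when rare; the interior point is a saddle.

unstable coexistence (outcome depends on initial conditions)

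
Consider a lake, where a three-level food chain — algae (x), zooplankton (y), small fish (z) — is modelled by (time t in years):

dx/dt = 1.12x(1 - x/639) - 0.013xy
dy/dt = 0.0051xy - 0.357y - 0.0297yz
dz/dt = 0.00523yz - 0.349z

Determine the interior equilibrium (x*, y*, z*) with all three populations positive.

From dz/dt = 0: 0.00523y* = 0.349, so y* = 66.7.
From dx/dt = 0: 1.12(1 - x*/639) = 0.013·66.7, giving x* = 639·(1 - 0.775) = 144.
From dy/dt = 0: 0.0051·144 - 0.357 = 0.0297z*, so z* = 0.378/0.0297 = 12.7.

x* ≈ 144, y* ≈ 66.7, z* ≈ 12.7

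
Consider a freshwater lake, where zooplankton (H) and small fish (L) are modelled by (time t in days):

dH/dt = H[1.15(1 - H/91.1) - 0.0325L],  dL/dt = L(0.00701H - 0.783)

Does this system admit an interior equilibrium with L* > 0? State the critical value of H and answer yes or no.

The predator equation gives dL/dt > 0 only when H > 0.783/0.00701 = 112.
Without the predator, H → K = 91.1. Since 91.1 < 112, the predator cannot invade.

Threshold H = 112; K < 112, so no, the predator goes extinct.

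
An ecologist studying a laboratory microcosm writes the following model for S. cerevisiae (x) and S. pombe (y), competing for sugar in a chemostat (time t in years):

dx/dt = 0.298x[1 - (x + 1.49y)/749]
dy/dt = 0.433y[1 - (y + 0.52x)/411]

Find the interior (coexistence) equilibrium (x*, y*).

x* ≈ 607, y* ≈ 95.6

Setting both brackets to zero gives the nullclines x + 1.49y = 749 and 0.52x + y = 411.
Substituting y = 411 - 0.52x into the first: x(1 - 1.49·0.52) = 749 - 1.49·411.
So x* = 137/0.225 = 607, and then y* = 411 - 0.52·607 = 95.6.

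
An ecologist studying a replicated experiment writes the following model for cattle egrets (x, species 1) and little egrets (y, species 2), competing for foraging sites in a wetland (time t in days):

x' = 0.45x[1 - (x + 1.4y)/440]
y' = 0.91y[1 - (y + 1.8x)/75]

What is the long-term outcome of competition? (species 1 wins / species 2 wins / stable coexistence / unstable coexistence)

Compare the nullcline intercepts: K1/α12 = 440/1.4 = 314 > K2 = 75; K2/α21 = 75/1.8 = 41.7 < K1 = 440.
Since the inequalities point opposite ways, species 1 can invade but species 2 cannot.

species 1 excludes species 2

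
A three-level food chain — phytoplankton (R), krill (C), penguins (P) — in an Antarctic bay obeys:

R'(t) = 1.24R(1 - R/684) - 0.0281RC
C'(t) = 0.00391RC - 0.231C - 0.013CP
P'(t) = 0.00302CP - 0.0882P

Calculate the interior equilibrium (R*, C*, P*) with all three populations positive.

From dP/dt = 0: 0.00302C* = 0.0882, so C* = 29.2.
From dR/dt = 0: 1.24(1 - R*/684) = 0.0281·29.2, giving R* = 684·(1 - 0.662) = 231.
From dC/dt = 0: 0.00391·231 - 0.231 = 0.013P*, so P* = 0.673/0.013 = 51.8.

R* ≈ 231, C* ≈ 29.2, P* ≈ 51.8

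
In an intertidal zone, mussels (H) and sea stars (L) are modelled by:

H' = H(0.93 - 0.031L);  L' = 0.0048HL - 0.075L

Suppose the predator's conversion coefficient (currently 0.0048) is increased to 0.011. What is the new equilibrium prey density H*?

At the interior fixed point, setting dL/dt = 0 with L > 0 fixes H* = (predator death rate)/(HL coefficient) — independent of the other coefficients.
With the change, H* = 0.075/0.011 = 6.82; it falls from 15.6.

H* ≈ 6.82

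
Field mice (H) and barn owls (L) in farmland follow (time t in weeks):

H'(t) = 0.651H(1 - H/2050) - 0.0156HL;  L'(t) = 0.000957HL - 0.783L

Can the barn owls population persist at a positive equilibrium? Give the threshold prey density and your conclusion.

Threshold H = 818; K > 818, so yes, the predator persists.

The predator equation gives dL/dt > 0 only when H > 0.783/0.000957 = 818.
Without the predator, H → K = 2050. Since 2050 > 818, the predator can invade and persist.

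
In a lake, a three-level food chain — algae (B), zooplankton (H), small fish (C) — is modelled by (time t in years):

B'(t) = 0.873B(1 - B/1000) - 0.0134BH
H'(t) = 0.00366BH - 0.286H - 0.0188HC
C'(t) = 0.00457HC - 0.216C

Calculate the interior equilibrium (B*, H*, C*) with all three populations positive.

From dC/dt = 0: 0.00457H* = 0.216, so H* = 47.3.
From dB/dt = 0: 0.873(1 - B*/1000) = 0.0134·47.3, giving B* = 1000·(1 - 0.725) = 275.
From dH/dt = 0: 0.00366·275 - 0.286 = 0.0188C*, so C* = 0.719/0.0188 = 38.2.

B* ≈ 275, H* ≈ 47.3, C* ≈ 38.2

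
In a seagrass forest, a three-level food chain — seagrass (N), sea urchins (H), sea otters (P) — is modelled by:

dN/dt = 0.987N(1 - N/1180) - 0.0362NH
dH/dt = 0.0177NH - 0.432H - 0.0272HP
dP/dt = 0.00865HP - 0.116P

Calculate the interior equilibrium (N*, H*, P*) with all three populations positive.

N* ≈ 600, H* ≈ 13.4, P* ≈ 374

From dP/dt = 0: 0.00865H* = 0.116, so H* = 13.4.
From dN/dt = 0: 0.987(1 - N*/1180) = 0.0362·13.4, giving N* = 1180·(1 - 0.492) = 600.
From dH/dt = 0: 0.0177·600 - 0.432 = 0.0272P*, so P* = 10.2/0.0272 = 374.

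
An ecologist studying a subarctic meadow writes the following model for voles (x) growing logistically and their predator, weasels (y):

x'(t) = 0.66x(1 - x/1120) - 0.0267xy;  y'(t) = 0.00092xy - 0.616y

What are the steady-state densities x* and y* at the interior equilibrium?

From dy/dt = 0 with y > 0: 0.00092x* = 0.616, so x* = 670.
Substitute into dx/dt = 0: 0.66(1 - 670/1120) = 0.0267y*.
The bracket is 0.402, giving y* = 0.265/0.0267 = 9.94.

x* ≈ 670, y* ≈ 9.94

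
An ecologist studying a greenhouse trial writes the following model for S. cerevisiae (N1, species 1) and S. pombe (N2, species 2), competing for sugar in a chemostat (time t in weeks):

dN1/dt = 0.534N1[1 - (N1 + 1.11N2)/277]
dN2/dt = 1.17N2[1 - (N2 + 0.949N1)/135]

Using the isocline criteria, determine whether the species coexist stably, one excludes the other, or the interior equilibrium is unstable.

species 1 excludes species 2

Compare the nullcline intercepts: K1/α12 = 277/1.11 = 250 > K2 = 135; K2/α21 = 135/0.949 = 142 < K1 = 277.
Since the inequalities point opposite ways, species 1 can invade but species 2 cannot.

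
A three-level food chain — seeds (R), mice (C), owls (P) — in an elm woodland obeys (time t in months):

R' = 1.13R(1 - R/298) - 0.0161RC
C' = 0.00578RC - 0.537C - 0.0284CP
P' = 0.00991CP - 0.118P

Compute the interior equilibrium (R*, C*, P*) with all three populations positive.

From dP/dt = 0: 0.00991C* = 0.118, so C* = 11.9.
From dR/dt = 0: 1.13(1 - R*/298) = 0.0161·11.9, giving R* = 298·(1 - 0.17) = 247.
From dC/dt = 0: 0.00578·247 - 0.537 = 0.0284P*, so P* = 0.893/0.0284 = 31.5.

R* ≈ 247, C* ≈ 11.9, P* ≈ 31.5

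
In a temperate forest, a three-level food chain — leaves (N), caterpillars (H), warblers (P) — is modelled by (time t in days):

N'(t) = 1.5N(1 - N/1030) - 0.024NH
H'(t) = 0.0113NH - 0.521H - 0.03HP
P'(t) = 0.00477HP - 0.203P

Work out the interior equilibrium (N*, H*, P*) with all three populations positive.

From dP/dt = 0: 0.00477H* = 0.203, so H* = 42.6.
From dN/dt = 0: 1.5(1 - N*/1030) = 0.024·42.6, giving N* = 1030·(1 - 0.681) = 329.
From dH/dt = 0: 0.0113·329 - 0.521 = 0.03P*, so P* = 3.19/0.03 = 106.

N* ≈ 329, H* ≈ 42.6, P* ≈ 106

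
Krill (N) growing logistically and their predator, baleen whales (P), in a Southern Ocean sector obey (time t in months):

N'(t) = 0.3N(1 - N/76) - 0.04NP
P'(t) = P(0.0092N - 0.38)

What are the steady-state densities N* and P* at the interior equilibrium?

N* ≈ 41.3, P* ≈ 3.42

From dP/dt = 0 with P > 0: 0.0092N* = 0.38, so N* = 41.3.
Substitute into dN/dt = 0: 0.3(1 - 41.3/76) = 0.04P*.
The bracket is 0.457, giving P* = 0.137/0.04 = 3.42.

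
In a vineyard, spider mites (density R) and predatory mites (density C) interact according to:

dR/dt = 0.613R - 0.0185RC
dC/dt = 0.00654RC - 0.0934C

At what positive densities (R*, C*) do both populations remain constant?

Set dC/dt = 0 with C > 0: 0.00654R - 0.0934 = 0, so R* = 0.0934/0.00654 = 14.3.
Set dR/dt = 0 with R > 0: 0.613 - 0.0185C = 0, so C* = 0.613/0.0185 = 33.1.

R* ≈ 14.3, C* ≈ 33.1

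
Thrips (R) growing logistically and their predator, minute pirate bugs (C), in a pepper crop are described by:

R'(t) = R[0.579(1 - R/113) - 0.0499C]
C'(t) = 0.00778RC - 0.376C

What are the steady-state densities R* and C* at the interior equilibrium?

R* ≈ 48.3, C* ≈ 6.64

From dC/dt = 0 with C > 0: 0.00778R* = 0.376, so R* = 48.3.
Substitute into dR/dt = 0: 0.579(1 - 48.3/113) = 0.0499C*.
The bracket is 0.572, giving C* = 0.331/0.0499 = 6.64.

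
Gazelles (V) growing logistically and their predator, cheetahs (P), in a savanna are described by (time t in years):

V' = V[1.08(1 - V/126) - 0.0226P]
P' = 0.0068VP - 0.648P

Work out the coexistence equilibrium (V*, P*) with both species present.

From dP/dt = 0 with P > 0: 0.0068V* = 0.648, so V* = 95.3.
Substitute into dV/dt = 0: 1.08(1 - 95.3/126) = 0.0226P*.
The bracket is 0.244, giving P* = 0.263/0.0226 = 11.6.

V* ≈ 95.3, P* ≈ 11.6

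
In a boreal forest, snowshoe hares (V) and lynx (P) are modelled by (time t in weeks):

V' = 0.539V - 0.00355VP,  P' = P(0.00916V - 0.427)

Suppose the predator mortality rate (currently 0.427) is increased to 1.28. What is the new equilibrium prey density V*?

At the interior fixed point, setting dP/dt = 0 with P > 0 fixes V* = (predator death rate)/(VP coefficient) — independent of the other coefficients.
With the change, V* = 1.28/0.00916 = 140; it rises from 46.6.

V* ≈ 140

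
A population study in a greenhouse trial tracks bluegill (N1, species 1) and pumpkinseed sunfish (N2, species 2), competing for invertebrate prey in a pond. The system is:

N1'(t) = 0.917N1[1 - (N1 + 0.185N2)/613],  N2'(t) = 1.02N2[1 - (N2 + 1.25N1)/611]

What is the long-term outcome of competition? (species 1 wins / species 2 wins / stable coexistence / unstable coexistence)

Compare the nullcline intercepts: K1/α12 = 613/0.185 = 3310 > K2 = 611; K2/α21 = 611/1.25 = 489 < K1 = 613.
Since the inequalities point opposite ways, species 1 can invade but species 2 cannot.

species 1 excludes species 2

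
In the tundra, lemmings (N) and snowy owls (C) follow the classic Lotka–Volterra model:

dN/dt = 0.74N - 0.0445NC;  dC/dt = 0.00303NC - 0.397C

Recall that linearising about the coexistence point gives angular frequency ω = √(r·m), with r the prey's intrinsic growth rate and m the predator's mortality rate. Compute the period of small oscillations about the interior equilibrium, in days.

T ≈ 11.6 days

Here r = 0.74 and m = 0.397, so r·m = 0.294.
ω = √0.294 = 0.542 per day, hence T = 2π/ω ≈ 11.6 days.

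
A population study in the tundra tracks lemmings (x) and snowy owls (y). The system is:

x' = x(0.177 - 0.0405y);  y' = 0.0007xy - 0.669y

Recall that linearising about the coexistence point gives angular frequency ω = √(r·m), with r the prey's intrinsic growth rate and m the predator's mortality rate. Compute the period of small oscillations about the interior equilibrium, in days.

Here r = 0.177 and m = 0.669, so r·m = 0.118.
ω = √0.118 = 0.344 per day, hence T = 2π/ω ≈ 18.3 days.

T ≈ 18.3 days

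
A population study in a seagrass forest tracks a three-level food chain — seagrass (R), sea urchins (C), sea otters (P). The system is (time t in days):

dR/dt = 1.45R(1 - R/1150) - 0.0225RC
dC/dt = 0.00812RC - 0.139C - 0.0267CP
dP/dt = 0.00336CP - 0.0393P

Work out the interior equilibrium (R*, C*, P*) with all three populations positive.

R* ≈ 941, C* ≈ 11.7, P* ≈ 281

From dP/dt = 0: 0.00336C* = 0.0393, so C* = 11.7.
From dR/dt = 0: 1.45(1 - R*/1150) = 0.0225·11.7, giving R* = 1150·(1 - 0.181) = 941.
From dC/dt = 0: 0.00812·941 - 0.139 = 0.0267P*, so P* = 7.5/0.0267 = 281.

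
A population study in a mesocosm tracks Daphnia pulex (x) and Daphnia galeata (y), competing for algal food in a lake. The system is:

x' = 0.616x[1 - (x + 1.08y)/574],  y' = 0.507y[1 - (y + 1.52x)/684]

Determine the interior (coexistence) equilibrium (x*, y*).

Setting both brackets to zero gives the nullclines x + 1.08y = 574 and 1.52x + y = 684.
Substituting y = 684 - 1.52x into the first: x(1 - 1.08·1.52) = 574 - 1.08·684.
So x* = -165/-0.642 = 257, and then y* = 684 - 1.52·257 = 294.

x* ≈ 257, y* ≈ 294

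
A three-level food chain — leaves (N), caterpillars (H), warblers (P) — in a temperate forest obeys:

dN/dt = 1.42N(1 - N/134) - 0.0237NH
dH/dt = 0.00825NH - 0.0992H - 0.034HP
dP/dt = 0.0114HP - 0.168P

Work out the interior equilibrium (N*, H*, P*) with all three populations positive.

N* ≈ 101, H* ≈ 14.7, P* ≈ 21.6

From dP/dt = 0: 0.0114H* = 0.168, so H* = 14.7.
From dN/dt = 0: 1.42(1 - N*/134) = 0.0237·14.7, giving N* = 134·(1 - 0.246) = 101.
From dH/dt = 0: 0.00825·101 - 0.0992 = 0.034P*, so P* = 0.734/0.034 = 21.6.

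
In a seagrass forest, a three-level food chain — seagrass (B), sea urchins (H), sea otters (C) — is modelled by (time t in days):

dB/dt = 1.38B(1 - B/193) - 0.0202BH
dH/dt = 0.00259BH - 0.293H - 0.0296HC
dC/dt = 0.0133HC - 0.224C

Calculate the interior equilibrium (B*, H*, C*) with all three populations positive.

B* ≈ 145, H* ≈ 16.8, C* ≈ 2.83

From dC/dt = 0: 0.0133H* = 0.224, so H* = 16.8.
From dB/dt = 0: 1.38(1 - B*/193) = 0.0202·16.8, giving B* = 193·(1 - 0.247) = 145.
From dH/dt = 0: 0.00259·145 - 0.293 = 0.0296C*, so C* = 0.0836/0.0296 = 2.83.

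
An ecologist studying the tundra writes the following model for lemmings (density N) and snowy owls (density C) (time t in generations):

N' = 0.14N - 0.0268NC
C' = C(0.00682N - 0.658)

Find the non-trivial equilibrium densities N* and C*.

Set dC/dt = 0 with C > 0: 0.00682N - 0.658 = 0, so N* = 0.658/0.00682 = 96.5.
Set dN/dt = 0 with N > 0: 0.14 - 0.0268C = 0, so C* = 0.14/0.0268 = 5.22.

N* ≈ 96.5, C* ≈ 5.22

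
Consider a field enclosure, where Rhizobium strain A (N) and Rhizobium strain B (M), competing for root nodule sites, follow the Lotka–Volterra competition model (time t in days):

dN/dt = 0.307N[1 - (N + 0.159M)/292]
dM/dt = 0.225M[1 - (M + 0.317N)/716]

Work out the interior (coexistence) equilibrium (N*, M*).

Setting both brackets to zero gives the nullclines N + 0.159M = 292 and 0.317N + M = 716.
Substituting M = 716 - 0.317N into the first: N(1 - 0.159·0.317) = 292 - 0.159·716.
So N* = 178/0.95 = 188, and then M* = 716 - 0.317·188 = 657.

N* ≈ 188, M* ≈ 657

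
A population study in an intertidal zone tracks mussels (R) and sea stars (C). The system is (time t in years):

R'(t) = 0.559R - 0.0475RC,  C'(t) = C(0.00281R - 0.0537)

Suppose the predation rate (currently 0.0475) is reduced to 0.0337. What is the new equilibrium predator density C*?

C* ≈ 16.6

At the interior fixed point, setting dR/dt = 0 with R > 0 fixes C* = (prey growth rate)/(RC coefficient) — independent of the other coefficients.
With the change, C* = 0.559/0.0337 = 16.6; it rises from 11.8.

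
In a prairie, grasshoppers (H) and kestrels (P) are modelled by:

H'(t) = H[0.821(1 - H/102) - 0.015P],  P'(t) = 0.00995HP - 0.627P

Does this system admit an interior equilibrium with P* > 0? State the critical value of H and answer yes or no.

Threshold H = 63; K > 63, so yes, the predator persists.

The predator equation gives dP/dt > 0 only when H > 0.627/0.00995 = 63.
Without the predator, H → K = 102. Since 102 > 63, the predator can invade and persist.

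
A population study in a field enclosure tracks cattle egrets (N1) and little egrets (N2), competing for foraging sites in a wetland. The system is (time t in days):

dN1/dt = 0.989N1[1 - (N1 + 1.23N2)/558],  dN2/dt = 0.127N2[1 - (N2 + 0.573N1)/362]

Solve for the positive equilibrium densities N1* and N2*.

Setting both brackets to zero gives the nullclines N1 + 1.23N2 = 558 and 0.573N1 + N2 = 362.
Substituting N2 = 362 - 0.573N1 into the first: N1(1 - 1.23·0.573) = 558 - 1.23·362.
So N1* = 113/0.295 = 382, and then N2* = 362 - 0.573·382 = 143.

N1* ≈ 382, N2* ≈ 143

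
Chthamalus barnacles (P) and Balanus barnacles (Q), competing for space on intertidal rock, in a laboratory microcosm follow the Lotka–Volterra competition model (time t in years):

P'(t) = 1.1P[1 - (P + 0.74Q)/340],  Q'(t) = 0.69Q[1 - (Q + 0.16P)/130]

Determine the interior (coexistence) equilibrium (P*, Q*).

P* ≈ 277, Q* ≈ 85.8

Setting both brackets to zero gives the nullclines P + 0.74Q = 340 and 0.16P + Q = 130.
Substituting Q = 130 - 0.16P into the first: P(1 - 0.74·0.16) = 340 - 0.74·130.
So P* = 244/0.882 = 277, and then Q* = 130 - 0.16·277 = 85.8.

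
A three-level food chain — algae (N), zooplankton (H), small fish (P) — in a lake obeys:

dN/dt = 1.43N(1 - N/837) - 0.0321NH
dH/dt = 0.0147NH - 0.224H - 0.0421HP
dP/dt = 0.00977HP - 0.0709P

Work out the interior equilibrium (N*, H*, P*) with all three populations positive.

N* ≈ 701, H* ≈ 7.26, P* ≈ 239

From dP/dt = 0: 0.00977H* = 0.0709, so H* = 7.26.
From dN/dt = 0: 1.43(1 - N*/837) = 0.0321·7.26, giving N* = 837·(1 - 0.163) = 701.
From dH/dt = 0: 0.0147·701 - 0.224 = 0.0421P*, so P* = 10.1/0.0421 = 239.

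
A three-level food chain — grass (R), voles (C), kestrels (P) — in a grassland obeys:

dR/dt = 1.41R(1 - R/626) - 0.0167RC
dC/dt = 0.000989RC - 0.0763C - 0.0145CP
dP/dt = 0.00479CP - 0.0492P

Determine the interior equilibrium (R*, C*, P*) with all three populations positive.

From dP/dt = 0: 0.00479C* = 0.0492, so C* = 10.3.
From dR/dt = 0: 1.41(1 - R*/626) = 0.0167·10.3, giving R* = 626·(1 - 0.122) = 550.
From dC/dt = 0: 0.000989·550 - 0.0763 = 0.0145P*, so P* = 0.467/0.0145 = 32.2.

R* ≈ 550, C* ≈ 10.3, P* ≈ 32.2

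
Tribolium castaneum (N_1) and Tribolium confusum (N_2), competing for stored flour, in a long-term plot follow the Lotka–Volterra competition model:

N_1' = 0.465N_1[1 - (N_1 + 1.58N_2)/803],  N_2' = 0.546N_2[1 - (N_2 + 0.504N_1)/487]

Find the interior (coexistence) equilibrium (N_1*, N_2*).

Setting both brackets to zero gives the nullclines N_1 + 1.58N_2 = 803 and 0.504N_1 + N_2 = 487.
Substituting N_2 = 487 - 0.504N_1 into the first: N_1(1 - 1.58·0.504) = 803 - 1.58·487.
So N_1* = 33.5/0.204 = 165, and then N_2* = 487 - 0.504·165 = 404.

N_1* ≈ 165, N_2* ≈ 404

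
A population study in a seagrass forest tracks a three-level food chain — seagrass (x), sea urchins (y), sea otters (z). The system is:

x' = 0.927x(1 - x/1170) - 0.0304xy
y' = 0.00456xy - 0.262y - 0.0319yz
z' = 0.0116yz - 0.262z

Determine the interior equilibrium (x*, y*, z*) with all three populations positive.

From dz/dt = 0: 0.0116y* = 0.262, so y* = 22.6.
From dx/dt = 0: 0.927(1 - x*/1170) = 0.0304·22.6, giving x* = 1170·(1 - 0.741) = 303.
From dy/dt = 0: 0.00456·303 - 0.262 = 0.0319z*, so z* = 1.12/0.0319 = 35.2.

x* ≈ 303, y* ≈ 22.6, z* ≈ 35.2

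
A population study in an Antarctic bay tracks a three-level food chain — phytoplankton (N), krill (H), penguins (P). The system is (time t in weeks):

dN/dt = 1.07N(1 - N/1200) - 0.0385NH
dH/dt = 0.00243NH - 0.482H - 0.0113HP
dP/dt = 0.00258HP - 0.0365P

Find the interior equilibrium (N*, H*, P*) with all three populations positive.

N* ≈ 589, H* ≈ 14.1, P* ≈ 84

From dP/dt = 0: 0.00258H* = 0.0365, so H* = 14.1.
From dN/dt = 0: 1.07(1 - N*/1200) = 0.0385·14.1, giving N* = 1200·(1 - 0.509) = 589.
From dH/dt = 0: 0.00243·589 - 0.482 = 0.0113P*, so P* = 0.95/0.0113 = 84.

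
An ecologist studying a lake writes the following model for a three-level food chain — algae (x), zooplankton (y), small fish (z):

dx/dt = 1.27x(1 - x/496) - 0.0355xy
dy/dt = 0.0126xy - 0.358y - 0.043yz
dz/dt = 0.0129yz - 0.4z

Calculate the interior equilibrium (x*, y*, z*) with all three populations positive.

From dz/dt = 0: 0.0129y* = 0.4, so y* = 31.
From dx/dt = 0: 1.27(1 - x*/496) = 0.0355·31, giving x* = 496·(1 - 0.867) = 66.1.
From dy/dt = 0: 0.0126·66.1 - 0.358 = 0.043z*, so z* = 0.475/0.043 = 11.

x* ≈ 66.1, y* ≈ 31, z* ≈ 11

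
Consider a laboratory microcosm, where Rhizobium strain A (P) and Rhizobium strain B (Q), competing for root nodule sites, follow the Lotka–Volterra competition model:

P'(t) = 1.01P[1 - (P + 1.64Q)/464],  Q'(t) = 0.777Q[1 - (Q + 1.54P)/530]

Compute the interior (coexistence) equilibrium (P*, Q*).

Setting both brackets to zero gives the nullclines P + 1.64Q = 464 and 1.54P + Q = 530.
Substituting Q = 530 - 1.54P into the first: P(1 - 1.64·1.54) = 464 - 1.64·530.
So P* = -405/-1.53 = 266, and then Q* = 530 - 1.54·266 = 121.

P* ≈ 266, Q* ≈ 121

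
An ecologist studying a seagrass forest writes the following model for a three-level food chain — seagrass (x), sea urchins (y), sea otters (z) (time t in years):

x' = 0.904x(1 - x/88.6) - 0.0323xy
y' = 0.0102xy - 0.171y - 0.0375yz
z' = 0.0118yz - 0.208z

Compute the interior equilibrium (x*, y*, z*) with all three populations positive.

x* ≈ 32.8, y* ≈ 17.6, z* ≈ 4.36

From dz/dt = 0: 0.0118y* = 0.208, so y* = 17.6.
From dx/dt = 0: 0.904(1 - x*/88.6) = 0.0323·17.6, giving x* = 88.6·(1 - 0.63) = 32.8.
From dy/dt = 0: 0.0102·32.8 - 0.171 = 0.0375z*, so z* = 0.164/0.0375 = 4.36.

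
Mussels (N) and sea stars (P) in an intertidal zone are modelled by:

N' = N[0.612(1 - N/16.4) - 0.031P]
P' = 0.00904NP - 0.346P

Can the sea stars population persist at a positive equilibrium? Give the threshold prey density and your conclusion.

The predator equation gives dP/dt > 0 only when N > 0.346/0.00904 = 38.3.
Without the predator, N → K = 16.4. Since 16.4 < 38.3, the predator cannot invade.

Threshold N = 38.3; K < 38.3, so no, the predator goes extinct.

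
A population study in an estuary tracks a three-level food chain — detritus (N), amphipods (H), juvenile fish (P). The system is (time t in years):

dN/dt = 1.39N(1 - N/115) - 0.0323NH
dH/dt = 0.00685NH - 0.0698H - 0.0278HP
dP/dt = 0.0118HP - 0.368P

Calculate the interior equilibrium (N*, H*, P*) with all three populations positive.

From dP/dt = 0: 0.0118H* = 0.368, so H* = 31.2.
From dN/dt = 0: 1.39(1 - N*/115) = 0.0323·31.2, giving N* = 115·(1 - 0.725) = 31.7.
From dH/dt = 0: 0.00685·31.7 - 0.0698 = 0.0278P*, so P* = 0.147/0.0278 = 5.29.

N* ≈ 31.7, H* ≈ 31.2, P* ≈ 5.29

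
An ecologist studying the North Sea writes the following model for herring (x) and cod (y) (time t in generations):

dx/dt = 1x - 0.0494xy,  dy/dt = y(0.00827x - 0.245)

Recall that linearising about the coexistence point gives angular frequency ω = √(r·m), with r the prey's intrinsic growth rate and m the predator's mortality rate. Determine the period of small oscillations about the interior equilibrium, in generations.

T ≈ 12.7 generations

Here r = 1 and m = 0.245, so r·m = 0.245.
ω = √0.245 = 0.495 per generation, hence T = 2π/ω ≈ 12.7 generations.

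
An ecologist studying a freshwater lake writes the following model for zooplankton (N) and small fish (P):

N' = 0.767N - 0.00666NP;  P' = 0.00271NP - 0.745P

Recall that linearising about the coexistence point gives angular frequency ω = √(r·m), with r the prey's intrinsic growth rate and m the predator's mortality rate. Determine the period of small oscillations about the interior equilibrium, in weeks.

Here r = 0.767 and m = 0.745, so r·m = 0.571.
ω = √0.571 = 0.756 per week, hence T = 2π/ω ≈ 8.31 weeks.

T ≈ 8.31 weeks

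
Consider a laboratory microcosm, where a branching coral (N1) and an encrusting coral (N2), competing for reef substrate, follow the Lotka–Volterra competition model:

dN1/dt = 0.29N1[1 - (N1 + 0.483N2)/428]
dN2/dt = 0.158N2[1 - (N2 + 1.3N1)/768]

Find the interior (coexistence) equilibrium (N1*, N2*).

Setting both brackets to zero gives the nullclines N1 + 0.483N2 = 428 and 1.3N1 + N2 = 768.
Substituting N2 = 768 - 1.3N1 into the first: N1(1 - 0.483·1.3) = 428 - 0.483·768.
So N1* = 57.1/0.372 = 153, and then N2* = 768 - 1.3·153 = 569.

N1* ≈ 153, N2* ≈ 569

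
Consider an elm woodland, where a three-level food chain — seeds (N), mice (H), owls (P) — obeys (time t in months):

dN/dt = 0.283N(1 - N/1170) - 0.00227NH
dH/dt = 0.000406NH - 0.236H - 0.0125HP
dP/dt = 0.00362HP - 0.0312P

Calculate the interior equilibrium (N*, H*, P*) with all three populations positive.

N* ≈ 1090, H* ≈ 8.62, P* ≈ 16.5

From dP/dt = 0: 0.00362H* = 0.0312, so H* = 8.62.
From dN/dt = 0: 0.283(1 - N*/1170) = 0.00227·8.62, giving N* = 1170·(1 - 0.0691) = 1090.
From dH/dt = 0: 0.000406·1090 - 0.236 = 0.0125P*, so P* = 0.206/0.0125 = 16.5.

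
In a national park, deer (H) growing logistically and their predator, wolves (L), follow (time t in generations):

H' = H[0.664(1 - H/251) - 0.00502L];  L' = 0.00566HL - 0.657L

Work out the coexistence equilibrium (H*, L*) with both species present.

H* ≈ 116, L* ≈ 71.1

From dL/dt = 0 with L > 0: 0.00566H* = 0.657, so H* = 116.
Substitute into dH/dt = 0: 0.664(1 - 116/251) = 0.00502L*.
The bracket is 0.538, giving L* = 0.357/0.00502 = 71.1.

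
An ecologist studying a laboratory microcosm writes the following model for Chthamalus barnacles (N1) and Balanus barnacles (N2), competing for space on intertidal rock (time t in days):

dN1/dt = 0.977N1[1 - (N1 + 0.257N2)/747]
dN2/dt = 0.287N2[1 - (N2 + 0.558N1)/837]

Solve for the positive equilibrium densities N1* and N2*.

Setting both brackets to zero gives the nullclines N1 + 0.257N2 = 747 and 0.558N1 + N2 = 837.
Substituting N2 = 837 - 0.558N1 into the first: N1(1 - 0.257·0.558) = 747 - 0.257·837.
So N1* = 532/0.857 = 621, and then N2* = 837 - 0.558·621 = 491.

N1* ≈ 621, N2* ≈ 491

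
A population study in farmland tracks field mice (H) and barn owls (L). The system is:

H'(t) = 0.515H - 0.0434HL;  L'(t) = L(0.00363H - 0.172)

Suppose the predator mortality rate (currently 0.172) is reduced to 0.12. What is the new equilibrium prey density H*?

At the interior fixed point, setting dL/dt = 0 with L > 0 fixes H* = (predator death rate)/(HL coefficient) — independent of the other coefficients.
With the change, H* = 0.12/0.00363 = 33.1; it falls from 47.4.

H* ≈ 33.1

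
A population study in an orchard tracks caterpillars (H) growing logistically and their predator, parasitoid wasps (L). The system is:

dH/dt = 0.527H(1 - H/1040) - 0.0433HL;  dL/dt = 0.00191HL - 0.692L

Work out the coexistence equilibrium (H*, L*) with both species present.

From dL/dt = 0 with L > 0: 0.00191H* = 0.692, so H* = 362.
Substitute into dH/dt = 0: 0.527(1 - 362/1040) = 0.0433L*.
The bracket is 0.652, giving L* = 0.343/0.0433 = 7.93.

H* ≈ 362, L* ≈ 7.93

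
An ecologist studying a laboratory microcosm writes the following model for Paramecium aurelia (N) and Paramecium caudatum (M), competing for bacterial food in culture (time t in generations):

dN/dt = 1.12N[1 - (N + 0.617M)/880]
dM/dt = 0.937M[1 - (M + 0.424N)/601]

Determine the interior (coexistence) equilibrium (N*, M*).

Setting both brackets to zero gives the nullclines N + 0.617M = 880 and 0.424N + M = 601.
Substituting M = 601 - 0.424N into the first: N(1 - 0.617·0.424) = 880 - 0.617·601.
So N* = 509/0.738 = 690, and then M* = 601 - 0.424·690 = 309.

N* ≈ 690, M* ≈ 309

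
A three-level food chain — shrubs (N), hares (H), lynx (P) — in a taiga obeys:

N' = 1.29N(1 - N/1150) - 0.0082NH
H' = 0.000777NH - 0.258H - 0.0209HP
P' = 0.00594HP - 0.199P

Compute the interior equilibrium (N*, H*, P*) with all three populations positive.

N* ≈ 905, H* ≈ 33.5, P* ≈ 21.3

From dP/dt = 0: 0.00594H* = 0.199, so H* = 33.5.
From dN/dt = 0: 1.29(1 - N*/1150) = 0.0082·33.5, giving N* = 1150·(1 - 0.213) = 905.
From dH/dt = 0: 0.000777·905 - 0.258 = 0.0209P*, so P* = 0.445/0.0209 = 21.3.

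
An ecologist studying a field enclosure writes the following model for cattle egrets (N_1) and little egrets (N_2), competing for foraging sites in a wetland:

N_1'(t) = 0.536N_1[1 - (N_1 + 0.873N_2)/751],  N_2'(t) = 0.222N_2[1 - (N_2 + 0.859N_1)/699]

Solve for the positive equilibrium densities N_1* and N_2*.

Setting both brackets to zero gives the nullclines N_1 + 0.873N_2 = 751 and 0.859N_1 + N_2 = 699.
Substituting N_2 = 699 - 0.859N_1 into the first: N_1(1 - 0.873·0.859) = 751 - 0.873·699.
So N_1* = 141/0.25 = 563, and then N_2* = 699 - 0.859·563 = 215.

N_1* ≈ 563, N_2* ≈ 215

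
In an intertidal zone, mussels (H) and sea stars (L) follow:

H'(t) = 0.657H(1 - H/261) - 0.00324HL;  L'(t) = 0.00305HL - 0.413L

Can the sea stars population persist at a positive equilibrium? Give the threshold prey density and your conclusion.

Threshold H = 135; K > 135, so yes, the predator persists.

The predator equation gives dL/dt > 0 only when H > 0.413/0.00305 = 135.
Without the predator, H → K = 261. Since 261 > 135, the predator can invade and persist.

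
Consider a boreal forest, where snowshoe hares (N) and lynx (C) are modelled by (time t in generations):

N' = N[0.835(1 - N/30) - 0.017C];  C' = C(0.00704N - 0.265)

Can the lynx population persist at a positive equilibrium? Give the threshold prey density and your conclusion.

Threshold N = 37.6; K < 37.6, so no, the predator goes extinct.

The predator equation gives dC/dt > 0 only when N > 0.265/0.00704 = 37.6.
Without the predator, N → K = 30. Since 30 < 37.6, the predator cannot invade.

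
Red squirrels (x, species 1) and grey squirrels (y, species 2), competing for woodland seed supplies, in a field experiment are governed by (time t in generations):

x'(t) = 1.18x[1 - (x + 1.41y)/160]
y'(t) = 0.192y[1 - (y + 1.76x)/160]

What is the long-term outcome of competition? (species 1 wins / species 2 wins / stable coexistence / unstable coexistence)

Compare the nullcline intercepts: K1/α12 = 160/1.41 = 113 < K2 = 160; K2/α21 = 160/1.76 = 90.9 < K1 = 160.
Since both are reversed, neither can invade when rare; the interior point is a saddle.

unstable coexistence (outcome depends on initial conditions)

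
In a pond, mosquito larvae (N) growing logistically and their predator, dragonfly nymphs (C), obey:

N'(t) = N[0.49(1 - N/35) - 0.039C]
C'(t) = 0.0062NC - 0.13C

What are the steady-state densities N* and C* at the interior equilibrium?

N* ≈ 21, C* ≈ 5.04

From dC/dt = 0 with C > 0: 0.0062N* = 0.13, so N* = 21.
Substitute into dN/dt = 0: 0.49(1 - 21/35) = 0.039C*.
The bracket is 0.401, giving C* = 0.196/0.039 = 5.04.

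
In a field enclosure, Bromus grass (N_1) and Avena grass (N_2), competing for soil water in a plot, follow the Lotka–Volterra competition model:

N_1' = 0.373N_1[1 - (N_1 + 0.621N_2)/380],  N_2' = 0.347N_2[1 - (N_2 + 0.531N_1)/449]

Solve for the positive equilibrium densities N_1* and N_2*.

N_1* ≈ 151, N_2* ≈ 369

Setting both brackets to zero gives the nullclines N_1 + 0.621N_2 = 380 and 0.531N_1 + N_2 = 449.
Substituting N_2 = 449 - 0.531N_1 into the first: N_1(1 - 0.621·0.531) = 380 - 0.621·449.
So N_1* = 101/0.67 = 151, and then N_2* = 449 - 0.531·151 = 369.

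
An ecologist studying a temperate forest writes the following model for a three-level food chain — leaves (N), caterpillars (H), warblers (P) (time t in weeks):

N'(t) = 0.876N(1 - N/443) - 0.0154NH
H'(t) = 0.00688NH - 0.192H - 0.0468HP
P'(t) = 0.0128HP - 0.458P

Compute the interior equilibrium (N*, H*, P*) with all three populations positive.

From dP/dt = 0: 0.0128H* = 0.458, so H* = 35.8.
From dN/dt = 0: 0.876(1 - N*/443) = 0.0154·35.8, giving N* = 443·(1 - 0.629) = 164.
From dH/dt = 0: 0.00688·164 - 0.192 = 0.0468P*, so P* = 0.939/0.0468 = 20.1.

N* ≈ 164, H* ≈ 35.8, P* ≈ 20.1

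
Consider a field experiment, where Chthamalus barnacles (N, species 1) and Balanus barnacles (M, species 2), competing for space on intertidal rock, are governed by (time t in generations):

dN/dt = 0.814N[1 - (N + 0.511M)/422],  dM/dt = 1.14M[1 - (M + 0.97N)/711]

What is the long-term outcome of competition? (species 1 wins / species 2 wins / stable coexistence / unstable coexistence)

Compare the nullcline intercepts: K1/α12 = 422/0.511 = 826 > K2 = 711; K2/α21 = 711/0.97 = 733 > K1 = 422.
Since both inequalities hold, each species can invade when rare, so the interior equilibrium is stable.

stable coexistence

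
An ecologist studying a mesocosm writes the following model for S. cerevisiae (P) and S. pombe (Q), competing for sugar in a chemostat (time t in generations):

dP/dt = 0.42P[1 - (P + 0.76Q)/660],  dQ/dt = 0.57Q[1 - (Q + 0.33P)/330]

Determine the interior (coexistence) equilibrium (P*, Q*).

P* ≈ 546, Q* ≈ 150

Setting both brackets to zero gives the nullclines P + 0.76Q = 660 and 0.33P + Q = 330.
Substituting Q = 330 - 0.33P into the first: P(1 - 0.76·0.33) = 660 - 0.76·330.
So P* = 409/0.749 = 546, and then Q* = 330 - 0.33·546 = 150.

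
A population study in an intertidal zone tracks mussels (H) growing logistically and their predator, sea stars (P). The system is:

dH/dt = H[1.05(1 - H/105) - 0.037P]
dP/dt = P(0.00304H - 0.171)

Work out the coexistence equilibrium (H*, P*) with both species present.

H* ≈ 56.2, P* ≈ 13.2

From dP/dt = 0 with P > 0: 0.00304H* = 0.171, so H* = 56.2.
Substitute into dH/dt = 0: 1.05(1 - 56.2/105) = 0.037P*.
The bracket is 0.464, giving P* = 0.488/0.037 = 13.2.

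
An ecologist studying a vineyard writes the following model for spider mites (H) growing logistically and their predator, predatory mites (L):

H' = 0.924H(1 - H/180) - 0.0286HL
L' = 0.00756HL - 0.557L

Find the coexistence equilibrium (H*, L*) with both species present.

From dL/dt = 0 with L > 0: 0.00756H* = 0.557, so H* = 73.7.
Substitute into dH/dt = 0: 0.924(1 - 73.7/180) = 0.0286L*.
The bracket is 0.591, giving L* = 0.546/0.0286 = 19.1.

H* ≈ 73.7, L* ≈ 19.1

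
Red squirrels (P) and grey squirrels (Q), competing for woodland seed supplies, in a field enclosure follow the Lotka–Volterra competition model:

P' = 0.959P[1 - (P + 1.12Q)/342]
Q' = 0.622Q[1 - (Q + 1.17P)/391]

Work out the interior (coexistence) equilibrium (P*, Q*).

Setting both brackets to zero gives the nullclines P + 1.12Q = 342 and 1.17P + Q = 391.
Substituting Q = 391 - 1.17P into the first: P(1 - 1.12·1.17) = 342 - 1.12·391.
So P* = -95.9/-0.31 = 309, and then Q* = 391 - 1.17·309 = 29.4.

P* ≈ 309, Q* ≈ 29.4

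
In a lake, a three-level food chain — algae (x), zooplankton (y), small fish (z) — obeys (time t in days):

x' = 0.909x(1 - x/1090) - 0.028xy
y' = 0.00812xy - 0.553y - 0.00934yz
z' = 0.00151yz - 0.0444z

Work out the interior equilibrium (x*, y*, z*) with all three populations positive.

x* ≈ 103, y* ≈ 29.4, z* ≈ 30.1

From dz/dt = 0: 0.00151y* = 0.0444, so y* = 29.4.
From dx/dt = 0: 0.909(1 - x*/1090) = 0.028·29.4, giving x* = 1090·(1 - 0.906) = 103.
From dy/dt = 0: 0.00812·103 - 0.553 = 0.00934z*, so z* = 0.281/0.00934 = 30.1.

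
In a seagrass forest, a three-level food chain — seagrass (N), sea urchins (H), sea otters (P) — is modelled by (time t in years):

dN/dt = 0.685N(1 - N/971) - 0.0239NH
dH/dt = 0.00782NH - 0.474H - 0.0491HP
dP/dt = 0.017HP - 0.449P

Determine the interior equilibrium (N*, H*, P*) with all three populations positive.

N* ≈ 76.2, H* ≈ 26.4, P* ≈ 2.48

From dP/dt = 0: 0.017H* = 0.449, so H* = 26.4.
From dN/dt = 0: 0.685(1 - N*/971) = 0.0239·26.4, giving N* = 971·(1 - 0.922) = 76.2.
From dH/dt = 0: 0.00782·76.2 - 0.474 = 0.0491P*, so P* = 0.122/0.0491 = 2.48.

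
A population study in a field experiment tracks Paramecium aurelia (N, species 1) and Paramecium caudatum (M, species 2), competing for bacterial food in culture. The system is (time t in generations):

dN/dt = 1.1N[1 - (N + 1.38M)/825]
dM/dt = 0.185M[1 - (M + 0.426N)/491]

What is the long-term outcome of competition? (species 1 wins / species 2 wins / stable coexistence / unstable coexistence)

Compare the nullcline intercepts: K1/α12 = 825/1.38 = 598 > K2 = 491; K2/α21 = 491/0.426 = 1150 > K1 = 825.
Since both inequalities hold, each species can invade when rare, so the interior equilibrium is stable.

stable coexistence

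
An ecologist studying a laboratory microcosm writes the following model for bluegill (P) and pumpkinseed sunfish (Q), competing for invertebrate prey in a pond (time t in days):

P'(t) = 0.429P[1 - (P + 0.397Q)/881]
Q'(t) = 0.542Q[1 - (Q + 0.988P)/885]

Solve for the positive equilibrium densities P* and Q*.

P* ≈ 871, Q* ≈ 24

Setting both brackets to zero gives the nullclines P + 0.397Q = 881 and 0.988P + Q = 885.
Substituting Q = 885 - 0.988P into the first: P(1 - 0.397·0.988) = 881 - 0.397·885.
So P* = 530/0.608 = 871, and then Q* = 885 - 0.988·871 = 24.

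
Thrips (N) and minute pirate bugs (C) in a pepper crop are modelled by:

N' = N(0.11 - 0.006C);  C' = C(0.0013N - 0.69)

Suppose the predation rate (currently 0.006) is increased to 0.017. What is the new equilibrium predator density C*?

C* ≈ 6.47

At the interior fixed point, setting dN/dt = 0 with N > 0 fixes C* = (prey growth rate)/(NC coefficient) — independent of the other coefficients.
With the change, C* = 0.11/0.017 = 6.47; it falls from 18.3.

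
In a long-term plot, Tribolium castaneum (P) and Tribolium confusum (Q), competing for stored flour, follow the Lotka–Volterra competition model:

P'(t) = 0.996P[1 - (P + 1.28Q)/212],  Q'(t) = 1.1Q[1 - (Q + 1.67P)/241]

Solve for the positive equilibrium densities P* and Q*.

P* ≈ 84.8, Q* ≈ 99.4

Setting both brackets to zero gives the nullclines P + 1.28Q = 212 and 1.67P + Q = 241.
Substituting Q = 241 - 1.67P into the first: P(1 - 1.28·1.67) = 212 - 1.28·241.
So P* = -96.5/-1.14 = 84.8, and then Q* = 241 - 1.67·84.8 = 99.4.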